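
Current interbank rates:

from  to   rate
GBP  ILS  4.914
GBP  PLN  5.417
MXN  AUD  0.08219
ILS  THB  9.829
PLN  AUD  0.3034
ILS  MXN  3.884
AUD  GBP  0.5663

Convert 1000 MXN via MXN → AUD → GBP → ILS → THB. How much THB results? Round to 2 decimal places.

2248.07

1000 MXN × 0.08219 = 82.19 AUD
82.19 AUD × 0.5663 = 46.544197 GBP
46.544197 GBP × 4.914 = 228.718184058 ILS
228.718184058 ILS × 9.829 = 2248.071031106082 THB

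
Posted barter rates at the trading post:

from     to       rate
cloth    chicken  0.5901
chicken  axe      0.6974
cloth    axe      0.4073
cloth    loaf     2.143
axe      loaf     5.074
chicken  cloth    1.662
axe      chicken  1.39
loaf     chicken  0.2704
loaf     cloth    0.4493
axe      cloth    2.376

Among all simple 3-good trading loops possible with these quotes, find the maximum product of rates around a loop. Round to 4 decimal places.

cloth→chicken→axe→cloth: 0.5901 × 0.6974 × 2.376 = 0.97781
cloth→loaf→chicken→cloth: 2.143 × 0.2704 × 1.662 = 0.96307
chicken→axe→loaf→chicken: 0.6974 × 5.074 × 0.2704 = 0.95684
cloth→axe→chicken→cloth: 0.4073 × 1.39 × 1.662 = 0.94094
cloth→axe→loaf→cloth: 0.4073 × 5.074 × 0.4493 = 0.92854
Maximum is cloth→chicken→axe→cloth at 0.9778; no arbitrage — every cycle loses value.

0.9778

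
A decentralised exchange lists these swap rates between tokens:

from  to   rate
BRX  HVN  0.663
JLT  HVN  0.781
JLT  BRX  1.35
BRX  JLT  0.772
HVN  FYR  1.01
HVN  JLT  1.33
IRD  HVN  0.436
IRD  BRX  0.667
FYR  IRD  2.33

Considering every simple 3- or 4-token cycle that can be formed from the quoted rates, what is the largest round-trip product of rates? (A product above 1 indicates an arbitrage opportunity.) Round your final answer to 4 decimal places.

BRX→HVN→JLT→BRX: 0.663 × 1.33 × 1.35 = 1.19042
IRD→BRX→HVN→FYR→IRD: 0.667 × 0.663 × 1.01 × 2.33 = 1.04068
IRD→HVN→FYR→IRD: 0.436 × 1.01 × 2.33 = 1.02604
Maximum is BRX→HVN→JLT→BRX at 1.1904; arbitrage exists.

1.1904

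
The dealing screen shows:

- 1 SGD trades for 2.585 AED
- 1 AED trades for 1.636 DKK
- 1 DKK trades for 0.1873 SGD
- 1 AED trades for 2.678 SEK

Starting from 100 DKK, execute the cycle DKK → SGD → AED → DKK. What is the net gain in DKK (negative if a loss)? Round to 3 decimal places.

-20.790

100 DKK × 0.1873 = 18.73 SGD
18.73 SGD × 2.585 = 48.41705 AED
48.41705 AED × 1.636 = 79.2102938 DKK
Net change: 79.2102938 − 100 = -20.7897062 DKK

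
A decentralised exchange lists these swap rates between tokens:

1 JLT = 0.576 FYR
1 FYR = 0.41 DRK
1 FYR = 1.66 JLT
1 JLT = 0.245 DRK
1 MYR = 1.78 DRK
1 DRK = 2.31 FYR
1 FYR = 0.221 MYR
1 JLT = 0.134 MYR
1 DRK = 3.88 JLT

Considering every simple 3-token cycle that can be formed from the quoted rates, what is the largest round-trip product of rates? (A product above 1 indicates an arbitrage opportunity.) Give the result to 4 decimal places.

FYR→JLT→DRK→FYR: 1.66 × 0.245 × 2.31 = 0.93948
MYR→DRK→JLT→MYR: 1.78 × 3.88 × 0.134 = 0.92546
FYR→DRK→JLT→FYR: 0.41 × 3.88 × 0.576 = 0.91630
FYR→MYR→DRK→FYR: 0.221 × 1.78 × 2.31 = 0.90871
Maximum is FYR→JLT→DRK→FYR at 0.9395; no arbitrage — every cycle loses value.

0.9395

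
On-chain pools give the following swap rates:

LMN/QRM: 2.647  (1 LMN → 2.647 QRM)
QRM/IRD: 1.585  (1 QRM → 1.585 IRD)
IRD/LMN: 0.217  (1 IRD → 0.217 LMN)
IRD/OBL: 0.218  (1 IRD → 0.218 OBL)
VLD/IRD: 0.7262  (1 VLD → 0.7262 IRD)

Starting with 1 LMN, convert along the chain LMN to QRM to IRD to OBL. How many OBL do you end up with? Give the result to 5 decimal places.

0.91462

1 LMN × 2.647 = 2.647 QRM
2.647 QRM × 1.585 = 4.195495 IRD
4.195495 IRD × 0.218 = 0.91461791 OBL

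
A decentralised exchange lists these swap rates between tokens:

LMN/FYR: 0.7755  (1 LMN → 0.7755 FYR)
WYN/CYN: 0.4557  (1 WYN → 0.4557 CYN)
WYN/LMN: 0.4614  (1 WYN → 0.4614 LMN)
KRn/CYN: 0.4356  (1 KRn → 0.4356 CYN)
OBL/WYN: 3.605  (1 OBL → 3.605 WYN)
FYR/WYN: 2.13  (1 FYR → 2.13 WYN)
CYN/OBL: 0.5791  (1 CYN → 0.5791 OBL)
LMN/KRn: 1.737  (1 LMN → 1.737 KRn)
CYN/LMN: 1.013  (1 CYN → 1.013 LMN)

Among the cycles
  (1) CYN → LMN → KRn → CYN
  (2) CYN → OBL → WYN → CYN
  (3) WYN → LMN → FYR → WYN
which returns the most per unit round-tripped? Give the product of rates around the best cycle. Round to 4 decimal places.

0.9513

(1) 1.013 × 1.737 × 0.4356 = 0.76647
(2) 0.5791 × 3.605 × 0.4557 = 0.95134
(3) 0.4614 × 0.7755 × 2.13 = 0.76215
Highest is cycle (2) at 0.9513 (≤1, no arbitrage).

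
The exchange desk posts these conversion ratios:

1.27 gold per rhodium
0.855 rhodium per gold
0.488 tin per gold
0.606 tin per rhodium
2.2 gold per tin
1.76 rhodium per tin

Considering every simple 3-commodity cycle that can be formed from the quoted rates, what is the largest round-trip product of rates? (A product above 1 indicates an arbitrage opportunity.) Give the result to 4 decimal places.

1.1399

tin→gold→rhodium→tin: 2.2 × 0.855 × 0.606 = 1.13989
tin→rhodium→gold→tin: 1.76 × 1.27 × 0.488 = 1.09078
Maximum is tin→gold→rhodium→tin at 1.1399; arbitrage exists.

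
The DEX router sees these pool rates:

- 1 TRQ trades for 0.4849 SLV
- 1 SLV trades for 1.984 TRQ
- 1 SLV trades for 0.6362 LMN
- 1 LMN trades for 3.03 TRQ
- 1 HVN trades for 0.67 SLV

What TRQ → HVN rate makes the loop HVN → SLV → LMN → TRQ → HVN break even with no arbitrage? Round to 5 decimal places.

Known legs of the cycle: 0.67 × 0.6362 × 3.03 = 1.29154962
For no arbitrage the full-cycle product must be 1, so the missing rate is 1 / 1.29154962 ≈ 0.7742637.

0.77426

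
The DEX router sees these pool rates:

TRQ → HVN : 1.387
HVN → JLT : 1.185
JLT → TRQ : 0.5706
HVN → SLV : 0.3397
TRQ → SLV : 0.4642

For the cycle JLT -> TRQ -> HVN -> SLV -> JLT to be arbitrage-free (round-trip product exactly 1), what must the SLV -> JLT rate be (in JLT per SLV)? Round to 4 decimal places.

Known legs of the cycle: 0.5706 × 1.387 × 0.3397 = 0.26884612134
For no arbitrage the full-cycle product must be 1, so the missing rate is 1 / 0.26884612134 ≈ 3.719600.

3.7196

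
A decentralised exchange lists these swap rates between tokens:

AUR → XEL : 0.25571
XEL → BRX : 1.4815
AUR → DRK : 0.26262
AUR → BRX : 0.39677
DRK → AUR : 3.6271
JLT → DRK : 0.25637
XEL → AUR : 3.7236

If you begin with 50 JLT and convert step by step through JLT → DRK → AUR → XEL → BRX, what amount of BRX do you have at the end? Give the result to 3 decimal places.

50 JLT × 0.25637 = 12.8185 DRK
12.8185 DRK × 3.6271 = 46.49398135 AUR
46.49398135 AUR × 0.25571 = 11.8889759710085 XEL
11.8889759710085 XEL × 1.4815 = 17.61351790104909275 BRX

17.614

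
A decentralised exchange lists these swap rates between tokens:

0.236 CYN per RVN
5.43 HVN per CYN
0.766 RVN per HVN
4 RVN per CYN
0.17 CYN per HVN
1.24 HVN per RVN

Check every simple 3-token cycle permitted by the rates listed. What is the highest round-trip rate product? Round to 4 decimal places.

0.9816

CYN→HVN→RVN→CYN: 5.43 × 0.766 × 0.236 = 0.98161
CYN→RVN→HVN→CYN: 4 × 1.24 × 0.17 = 0.84320
Maximum is CYN→HVN→RVN→CYN at 0.9816; no arbitrage — every cycle loses value.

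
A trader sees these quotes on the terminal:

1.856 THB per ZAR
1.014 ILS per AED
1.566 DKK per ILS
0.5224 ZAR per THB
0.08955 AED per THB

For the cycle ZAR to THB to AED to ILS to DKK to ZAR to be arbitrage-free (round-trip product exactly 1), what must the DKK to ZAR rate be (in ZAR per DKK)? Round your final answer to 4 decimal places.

3.7890

Known legs of the cycle: 1.856 × 0.08955 × 1.014 × 1.566 = 0.2639205908352
For no arbitrage the full-cycle product must be 1, so the missing rate is 1 / 0.2639205908352 ≈ 3.789018.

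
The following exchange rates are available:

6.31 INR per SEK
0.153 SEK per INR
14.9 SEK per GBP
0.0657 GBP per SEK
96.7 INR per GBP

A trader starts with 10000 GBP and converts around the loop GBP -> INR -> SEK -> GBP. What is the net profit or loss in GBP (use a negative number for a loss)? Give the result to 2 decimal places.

-279.62

10000 GBP × 96.7 = 967000 INR
967000 INR × 0.153 = 147951 SEK
147951 SEK × 0.0657 = 9720.3807 GBP
Net change: 9720.3807 − 10000 = -279.6193 GBP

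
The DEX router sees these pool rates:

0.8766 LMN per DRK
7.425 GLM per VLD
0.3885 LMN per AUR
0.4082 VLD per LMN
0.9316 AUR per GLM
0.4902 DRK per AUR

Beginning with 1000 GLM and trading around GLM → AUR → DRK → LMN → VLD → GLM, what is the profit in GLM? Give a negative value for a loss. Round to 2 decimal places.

1000 GLM × 0.9316 = 931.6 AUR
931.6 AUR × 0.4902 = 456.67032 DRK
456.67032 DRK × 0.8766 = 400.317202512 LMN
400.317202512 LMN × 0.4082 = 163.4094820653984 VLD
163.4094820653984 VLD × 7.425 = 1213.31540433558312 GLM
Net change: 1213.31540433558312 − 1000 = 213.31540433558312 GLM

213.32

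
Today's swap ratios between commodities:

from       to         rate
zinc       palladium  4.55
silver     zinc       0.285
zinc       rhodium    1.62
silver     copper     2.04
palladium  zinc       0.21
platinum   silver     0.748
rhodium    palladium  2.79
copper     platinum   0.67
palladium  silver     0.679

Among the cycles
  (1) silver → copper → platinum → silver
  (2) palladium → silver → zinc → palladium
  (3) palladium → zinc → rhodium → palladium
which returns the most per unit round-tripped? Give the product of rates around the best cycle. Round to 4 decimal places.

(1) 2.04 × 0.67 × 0.748 = 1.02237
(2) 0.679 × 0.285 × 4.55 = 0.88049
(3) 0.21 × 1.62 × 2.79 = 0.94916
Highest is cycle (1) at 1.0224 (>1, arbitrage).

1.0224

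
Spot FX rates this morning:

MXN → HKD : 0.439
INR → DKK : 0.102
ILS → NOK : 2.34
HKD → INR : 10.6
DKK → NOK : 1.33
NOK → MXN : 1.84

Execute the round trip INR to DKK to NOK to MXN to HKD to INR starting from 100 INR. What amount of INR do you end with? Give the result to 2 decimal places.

100 INR × 0.102 = 10.2 DKK
10.2 DKK × 1.33 = 13.566 NOK
13.566 NOK × 1.84 = 24.96144 MXN
24.96144 MXN × 0.439 = 10.95807216 HKD
10.95807216 HKD × 10.6 = 116.155564896 INR

116.16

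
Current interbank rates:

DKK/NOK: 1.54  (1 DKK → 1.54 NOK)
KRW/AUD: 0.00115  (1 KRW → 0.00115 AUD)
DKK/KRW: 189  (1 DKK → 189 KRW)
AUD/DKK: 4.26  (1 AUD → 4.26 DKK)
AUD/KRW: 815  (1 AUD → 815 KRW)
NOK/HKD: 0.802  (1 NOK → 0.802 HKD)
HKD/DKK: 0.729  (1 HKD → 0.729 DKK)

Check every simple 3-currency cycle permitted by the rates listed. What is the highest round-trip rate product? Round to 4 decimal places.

0.9259

KRW→AUD→DKK→KRW: 0.00115 × 4.26 × 189 = 0.92591
DKK→NOK→HKD→DKK: 1.54 × 0.802 × 0.729 = 0.90037
Maximum is KRW→AUD→DKK→KRW at 0.9259; no arbitrage — every cycle loses value.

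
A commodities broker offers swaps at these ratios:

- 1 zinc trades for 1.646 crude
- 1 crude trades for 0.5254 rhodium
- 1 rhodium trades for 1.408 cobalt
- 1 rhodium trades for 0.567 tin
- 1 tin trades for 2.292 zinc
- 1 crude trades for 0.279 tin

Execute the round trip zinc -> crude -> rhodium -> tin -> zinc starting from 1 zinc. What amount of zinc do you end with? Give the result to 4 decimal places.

1.1239

1 zinc × 1.646 = 1.646 crude
1.646 crude × 0.5254 = 0.8648084 rhodium
0.8648084 rhodium × 0.567 = 0.4903463628 tin
0.4903463628 tin × 2.292 = 1.1238738635376 zinc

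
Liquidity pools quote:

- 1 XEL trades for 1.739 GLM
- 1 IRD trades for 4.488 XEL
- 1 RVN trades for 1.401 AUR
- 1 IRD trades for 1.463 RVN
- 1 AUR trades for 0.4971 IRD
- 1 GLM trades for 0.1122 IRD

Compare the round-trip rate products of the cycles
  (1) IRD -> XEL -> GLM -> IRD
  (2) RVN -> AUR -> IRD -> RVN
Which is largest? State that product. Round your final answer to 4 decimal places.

1.0189

(1) 4.488 × 1.739 × 0.1122 = 0.87568
(2) 1.401 × 0.4971 × 1.463 = 1.01889
Highest is cycle (2) at 1.0189 (>1, arbitrage).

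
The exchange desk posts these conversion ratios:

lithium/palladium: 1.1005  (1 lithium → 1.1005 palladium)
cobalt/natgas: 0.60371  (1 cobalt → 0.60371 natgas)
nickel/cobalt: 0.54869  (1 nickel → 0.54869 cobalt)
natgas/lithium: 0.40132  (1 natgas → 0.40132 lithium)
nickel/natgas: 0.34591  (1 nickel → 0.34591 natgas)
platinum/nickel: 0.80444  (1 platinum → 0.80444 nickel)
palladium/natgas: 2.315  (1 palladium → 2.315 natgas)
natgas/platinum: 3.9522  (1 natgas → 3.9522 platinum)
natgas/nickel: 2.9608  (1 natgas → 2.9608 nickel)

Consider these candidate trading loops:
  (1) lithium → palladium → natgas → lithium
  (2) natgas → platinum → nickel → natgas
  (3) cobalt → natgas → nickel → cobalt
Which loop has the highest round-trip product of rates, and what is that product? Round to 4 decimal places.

1.0998

(1) 1.1005 × 2.315 × 0.40132 = 1.02243
(2) 3.9522 × 0.80444 × 0.34591 = 1.09975
(3) 0.60371 × 2.9608 × 0.54869 = 0.98076
Highest is cycle (2) at 1.0998 (>1, arbitrage).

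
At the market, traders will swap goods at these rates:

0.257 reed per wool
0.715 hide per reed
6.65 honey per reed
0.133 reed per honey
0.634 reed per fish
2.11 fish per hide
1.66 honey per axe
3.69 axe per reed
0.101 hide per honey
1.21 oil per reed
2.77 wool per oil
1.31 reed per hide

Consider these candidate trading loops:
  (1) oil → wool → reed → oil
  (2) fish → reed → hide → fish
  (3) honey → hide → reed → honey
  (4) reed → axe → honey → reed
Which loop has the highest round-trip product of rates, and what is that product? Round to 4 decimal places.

0.9565

(1) 2.77 × 0.257 × 1.21 = 0.86139
(2) 0.634 × 0.715 × 2.11 = 0.95648
(3) 0.101 × 1.31 × 6.65 = 0.87986
(4) 3.69 × 1.66 × 0.133 = 0.81468
Highest is cycle (2) at 0.9565 (≤1, no arbitrage).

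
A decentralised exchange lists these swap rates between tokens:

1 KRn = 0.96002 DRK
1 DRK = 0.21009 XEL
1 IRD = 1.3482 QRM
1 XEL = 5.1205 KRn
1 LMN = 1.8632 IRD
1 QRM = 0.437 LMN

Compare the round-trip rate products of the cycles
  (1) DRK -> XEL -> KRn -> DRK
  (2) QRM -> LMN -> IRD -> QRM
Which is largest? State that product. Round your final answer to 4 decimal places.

(1) 0.21009 × 5.1205 × 0.96002 = 1.03276
(2) 0.437 × 1.8632 × 1.3482 = 1.09773
Highest is cycle (2) at 1.0977 (>1, arbitrage).

1.0977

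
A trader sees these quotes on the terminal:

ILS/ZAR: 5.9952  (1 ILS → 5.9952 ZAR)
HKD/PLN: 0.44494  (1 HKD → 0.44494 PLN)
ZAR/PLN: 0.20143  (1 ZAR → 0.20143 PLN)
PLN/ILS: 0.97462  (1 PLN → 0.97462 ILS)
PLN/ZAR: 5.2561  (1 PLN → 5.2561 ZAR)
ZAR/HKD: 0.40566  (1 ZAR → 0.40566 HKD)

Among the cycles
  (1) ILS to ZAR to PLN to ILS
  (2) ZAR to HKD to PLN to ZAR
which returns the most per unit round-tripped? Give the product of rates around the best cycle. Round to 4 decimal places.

1.1770

(1) 5.9952 × 0.20143 × 0.97462 = 1.17696
(2) 0.40566 × 0.44494 × 5.2561 = 0.94870
Highest is cycle (1) at 1.1770 (>1, arbitrage).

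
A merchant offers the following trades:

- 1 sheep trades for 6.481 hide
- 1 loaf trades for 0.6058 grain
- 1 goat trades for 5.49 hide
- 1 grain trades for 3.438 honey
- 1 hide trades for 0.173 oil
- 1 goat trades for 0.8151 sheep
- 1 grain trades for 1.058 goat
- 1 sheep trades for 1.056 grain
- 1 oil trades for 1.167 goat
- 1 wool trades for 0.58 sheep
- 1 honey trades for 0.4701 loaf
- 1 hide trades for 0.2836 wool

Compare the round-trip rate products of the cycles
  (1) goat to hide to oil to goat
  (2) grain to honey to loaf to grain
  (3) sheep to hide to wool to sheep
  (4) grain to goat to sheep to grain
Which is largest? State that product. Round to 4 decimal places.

1.1084

(1) 5.49 × 0.173 × 1.167 = 1.10838
(2) 3.438 × 0.4701 × 0.6058 = 0.97910
(3) 6.481 × 0.2836 × 0.58 = 1.06605
(4) 1.058 × 0.8151 × 1.056 = 0.91067
Highest is cycle (1) at 1.1084 (>1, arbitrage).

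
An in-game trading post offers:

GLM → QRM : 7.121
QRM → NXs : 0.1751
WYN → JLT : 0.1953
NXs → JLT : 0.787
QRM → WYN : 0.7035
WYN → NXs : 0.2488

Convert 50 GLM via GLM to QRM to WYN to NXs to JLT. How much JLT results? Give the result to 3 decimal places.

50 GLM × 7.121 = 356.05 QRM
356.05 QRM × 0.7035 = 250.481175 WYN
250.481175 WYN × 0.2488 = 62.31971634 NXs
62.31971634 NXs × 0.787 = 49.04561675958 JLT

49.046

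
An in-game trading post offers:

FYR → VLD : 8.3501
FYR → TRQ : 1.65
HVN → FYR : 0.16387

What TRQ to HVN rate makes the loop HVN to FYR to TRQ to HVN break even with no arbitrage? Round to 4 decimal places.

Known legs of the cycle: 0.16387 × 1.65 = 0.2703855
For no arbitrage the full-cycle product must be 1, so the missing rate is 1 / 0.2703855 ≈ 3.698423.

3.6984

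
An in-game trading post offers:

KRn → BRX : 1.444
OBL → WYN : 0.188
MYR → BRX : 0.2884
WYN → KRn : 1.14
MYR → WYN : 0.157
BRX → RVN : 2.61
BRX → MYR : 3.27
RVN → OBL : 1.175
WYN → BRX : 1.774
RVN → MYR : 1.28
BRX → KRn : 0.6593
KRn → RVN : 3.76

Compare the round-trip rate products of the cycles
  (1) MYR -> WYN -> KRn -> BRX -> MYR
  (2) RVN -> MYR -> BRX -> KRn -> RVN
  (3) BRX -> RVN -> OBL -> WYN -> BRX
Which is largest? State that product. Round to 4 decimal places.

1.0228

(1) 0.157 × 1.14 × 1.444 × 3.27 = 0.84512
(2) 1.28 × 0.2884 × 0.6593 × 3.76 = 0.91512
(3) 2.61 × 1.175 × 0.188 × 1.774 = 1.02280
Highest is cycle (3) at 1.0228 (>1, arbitrage).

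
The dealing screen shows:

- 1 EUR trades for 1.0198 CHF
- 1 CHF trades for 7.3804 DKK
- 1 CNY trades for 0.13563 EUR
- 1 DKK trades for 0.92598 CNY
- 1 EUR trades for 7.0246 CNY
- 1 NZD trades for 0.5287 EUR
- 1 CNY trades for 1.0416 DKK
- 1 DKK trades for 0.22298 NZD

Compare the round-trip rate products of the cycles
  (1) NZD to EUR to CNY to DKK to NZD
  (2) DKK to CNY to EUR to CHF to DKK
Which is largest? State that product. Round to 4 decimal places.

(1) 0.5287 × 7.0246 × 1.0416 × 0.22298 = 0.86258
(2) 0.92598 × 0.13563 × 1.0198 × 7.3804 = 0.94526
Highest is cycle (2) at 0.9453 (≤1, no arbitrage).

0.9453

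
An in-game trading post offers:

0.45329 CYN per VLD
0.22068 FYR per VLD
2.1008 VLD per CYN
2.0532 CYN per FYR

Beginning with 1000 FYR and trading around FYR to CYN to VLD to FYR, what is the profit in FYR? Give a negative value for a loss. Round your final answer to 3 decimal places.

1000 FYR × 2.0532 = 2053.2 CYN
2053.2 CYN × 2.1008 = 4313.36256 VLD
4313.36256 VLD × 0.22068 = 951.8728497408 FYR
Net change: 951.8728497408 − 1000 = -48.1271502592 FYR

-48.127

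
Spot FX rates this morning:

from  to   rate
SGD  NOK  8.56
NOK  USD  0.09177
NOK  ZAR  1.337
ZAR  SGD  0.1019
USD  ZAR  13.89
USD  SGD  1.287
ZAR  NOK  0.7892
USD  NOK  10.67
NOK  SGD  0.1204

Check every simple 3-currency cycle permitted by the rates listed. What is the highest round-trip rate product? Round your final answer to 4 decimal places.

NOK→ZAR→SGD→NOK: 1.337 × 0.1019 × 8.56 = 1.16622
NOK→USD→SGD→NOK: 0.09177 × 1.287 × 8.56 = 1.01100
NOK→USD→ZAR→NOK: 0.09177 × 13.89 × 0.7892 = 1.00598
Maximum is NOK→ZAR→SGD→NOK at 1.1662; arbitrage exists.

1.1662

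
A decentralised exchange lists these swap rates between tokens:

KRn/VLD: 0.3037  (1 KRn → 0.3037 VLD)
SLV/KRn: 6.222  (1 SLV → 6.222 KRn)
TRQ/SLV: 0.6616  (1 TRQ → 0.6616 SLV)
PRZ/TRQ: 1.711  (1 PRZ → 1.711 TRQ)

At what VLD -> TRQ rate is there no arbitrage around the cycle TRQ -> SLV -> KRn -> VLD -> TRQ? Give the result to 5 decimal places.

0.79989

Known legs of the cycle: 0.6616 × 6.222 × 0.3037 = 1.25017351824
For no arbitrage the full-cycle product must be 1, so the missing rate is 1 / 1.25017351824 ≈ 0.7998890.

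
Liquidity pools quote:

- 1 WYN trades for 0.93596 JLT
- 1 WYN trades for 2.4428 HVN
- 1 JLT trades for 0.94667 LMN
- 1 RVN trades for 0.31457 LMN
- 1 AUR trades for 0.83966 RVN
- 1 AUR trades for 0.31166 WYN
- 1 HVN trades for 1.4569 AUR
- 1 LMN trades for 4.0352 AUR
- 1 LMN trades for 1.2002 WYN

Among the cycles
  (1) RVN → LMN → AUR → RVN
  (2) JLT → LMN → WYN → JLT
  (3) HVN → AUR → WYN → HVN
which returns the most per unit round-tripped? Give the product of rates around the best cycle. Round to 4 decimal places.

1.1092

(1) 0.31457 × 4.0352 × 0.83966 = 1.06582
(2) 0.94667 × 1.2002 × 0.93596 = 1.06343
(3) 1.4569 × 0.31166 × 2.4428 = 1.10917
Highest is cycle (3) at 1.1092 (>1, arbitrage).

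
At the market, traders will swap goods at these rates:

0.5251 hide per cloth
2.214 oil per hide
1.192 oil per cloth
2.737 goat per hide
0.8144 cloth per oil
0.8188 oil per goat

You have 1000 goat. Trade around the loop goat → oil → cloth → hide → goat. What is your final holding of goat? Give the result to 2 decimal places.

958.37

1000 goat × 0.8188 = 818.8 oil
818.8 oil × 0.8144 = 666.83072 cloth
666.83072 cloth × 0.5251 = 350.152811072 hide
350.152811072 hide × 2.737 = 958.368243904064 goat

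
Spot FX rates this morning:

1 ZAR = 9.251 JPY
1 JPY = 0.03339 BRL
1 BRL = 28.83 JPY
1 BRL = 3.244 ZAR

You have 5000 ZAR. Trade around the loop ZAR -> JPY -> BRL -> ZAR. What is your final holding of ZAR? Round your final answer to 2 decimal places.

5010.21

5000 ZAR × 9.251 = 46255 JPY
46255 JPY × 0.03339 = 1544.45445 BRL
1544.45445 BRL × 3.244 = 5010.2102358 ZAR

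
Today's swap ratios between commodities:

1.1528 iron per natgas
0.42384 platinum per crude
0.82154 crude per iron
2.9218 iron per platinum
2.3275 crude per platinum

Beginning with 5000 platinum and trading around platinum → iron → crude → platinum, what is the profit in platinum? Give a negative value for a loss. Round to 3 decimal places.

86.876

5000 platinum × 2.9218 = 14609 iron
14609 iron × 0.82154 = 12001.87786 crude
12001.87786 crude × 0.42384 = 5086.8759121824 platinum
Net change: 5086.8759121824 − 5000 = 86.8759121824 platinum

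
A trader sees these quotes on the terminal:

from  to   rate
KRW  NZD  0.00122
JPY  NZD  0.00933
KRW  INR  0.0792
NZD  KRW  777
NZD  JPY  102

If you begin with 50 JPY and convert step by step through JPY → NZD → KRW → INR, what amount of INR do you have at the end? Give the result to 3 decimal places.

50 JPY × 0.00933 = 0.4665 NZD
0.4665 NZD × 777 = 362.4705 KRW
362.4705 KRW × 0.0792 = 28.7076636 INR

28.708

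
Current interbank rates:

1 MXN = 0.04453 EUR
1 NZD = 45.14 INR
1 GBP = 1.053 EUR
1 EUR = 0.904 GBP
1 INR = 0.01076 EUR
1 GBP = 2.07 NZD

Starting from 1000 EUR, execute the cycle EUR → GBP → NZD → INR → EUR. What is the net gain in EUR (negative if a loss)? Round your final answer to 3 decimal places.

-91.107

1000 EUR × 0.904 = 904 GBP
904 GBP × 2.07 = 1871.28 NZD
1871.28 NZD × 45.14 = 84469.5792 INR
84469.5792 INR × 0.01076 = 908.892672192 EUR
Net change: 908.892672192 − 1000 = -91.107327808 EUR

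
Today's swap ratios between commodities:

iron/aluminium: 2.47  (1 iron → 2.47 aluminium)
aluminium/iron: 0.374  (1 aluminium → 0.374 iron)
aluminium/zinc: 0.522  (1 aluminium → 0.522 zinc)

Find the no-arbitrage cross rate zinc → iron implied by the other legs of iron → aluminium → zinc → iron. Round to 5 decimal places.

Known legs of the cycle: 2.47 × 0.522 = 1.28934
For no arbitrage the full-cycle product must be 1, so the missing rate is 1 / 1.28934 ≈ 0.7755906.

0.77559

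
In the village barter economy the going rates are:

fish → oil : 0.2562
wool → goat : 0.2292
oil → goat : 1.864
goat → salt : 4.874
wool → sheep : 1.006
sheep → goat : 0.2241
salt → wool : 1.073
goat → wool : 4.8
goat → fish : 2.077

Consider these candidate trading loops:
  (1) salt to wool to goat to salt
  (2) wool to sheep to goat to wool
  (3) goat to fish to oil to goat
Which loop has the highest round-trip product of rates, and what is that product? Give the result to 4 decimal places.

(1) 1.073 × 0.2292 × 4.874 = 1.19867
(2) 1.006 × 0.2241 × 4.8 = 1.08213
(3) 2.077 × 0.2562 × 1.864 = 0.99189
Highest is cycle (1) at 1.1987 (>1, arbitrage).

1.1987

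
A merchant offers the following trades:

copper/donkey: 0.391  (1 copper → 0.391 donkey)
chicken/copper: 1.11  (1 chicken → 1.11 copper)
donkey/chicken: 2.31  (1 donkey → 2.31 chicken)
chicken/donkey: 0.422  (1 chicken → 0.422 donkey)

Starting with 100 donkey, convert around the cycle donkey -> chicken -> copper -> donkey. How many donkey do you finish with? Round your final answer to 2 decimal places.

100 donkey × 2.31 = 231 chicken
231 chicken × 1.11 = 256.41 copper
256.41 copper × 0.391 = 100.25631 donkey

100.26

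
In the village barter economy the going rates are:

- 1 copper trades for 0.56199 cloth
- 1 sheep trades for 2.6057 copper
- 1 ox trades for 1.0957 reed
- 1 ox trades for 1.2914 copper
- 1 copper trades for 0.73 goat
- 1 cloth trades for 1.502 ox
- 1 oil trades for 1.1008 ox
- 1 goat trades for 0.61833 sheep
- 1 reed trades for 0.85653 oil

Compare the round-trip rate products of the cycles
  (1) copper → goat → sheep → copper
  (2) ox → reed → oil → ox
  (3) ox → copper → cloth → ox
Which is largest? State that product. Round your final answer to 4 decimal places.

1.1762

(1) 0.73 × 0.61833 × 2.6057 = 1.17616
(2) 1.0957 × 0.85653 × 1.1008 = 1.03310
(3) 1.2914 × 0.56199 × 1.502 = 1.09008
Highest is cycle (1) at 1.1762 (>1, arbitrage).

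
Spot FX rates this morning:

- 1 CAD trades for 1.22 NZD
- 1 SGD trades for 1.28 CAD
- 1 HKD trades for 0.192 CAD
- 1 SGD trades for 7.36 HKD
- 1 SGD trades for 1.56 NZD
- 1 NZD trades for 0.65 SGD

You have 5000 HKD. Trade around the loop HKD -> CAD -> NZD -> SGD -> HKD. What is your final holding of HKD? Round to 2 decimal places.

5603.02

5000 HKD × 0.192 = 960 CAD
960 CAD × 1.22 = 1171.2 NZD
1171.2 NZD × 0.65 = 761.28 SGD
761.28 SGD × 7.36 = 5603.0208 HKD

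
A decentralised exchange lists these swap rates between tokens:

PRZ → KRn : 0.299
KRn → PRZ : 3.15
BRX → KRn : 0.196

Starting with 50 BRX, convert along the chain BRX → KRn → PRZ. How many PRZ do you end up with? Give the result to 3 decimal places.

30.870

50 BRX × 0.196 = 9.8 KRn
9.8 KRn × 3.15 = 30.87 PRZ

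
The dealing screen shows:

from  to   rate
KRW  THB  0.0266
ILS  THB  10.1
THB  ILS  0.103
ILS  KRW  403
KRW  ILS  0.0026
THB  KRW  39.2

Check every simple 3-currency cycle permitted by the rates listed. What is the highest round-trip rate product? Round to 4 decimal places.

ILS→KRW→THB→ILS: 403 × 0.0266 × 0.103 = 1.10414
ILS→THB→KRW→ILS: 10.1 × 39.2 × 0.0026 = 1.02939
Maximum is ILS→KRW→THB→ILS at 1.1041; arbitrage exists.

1.1041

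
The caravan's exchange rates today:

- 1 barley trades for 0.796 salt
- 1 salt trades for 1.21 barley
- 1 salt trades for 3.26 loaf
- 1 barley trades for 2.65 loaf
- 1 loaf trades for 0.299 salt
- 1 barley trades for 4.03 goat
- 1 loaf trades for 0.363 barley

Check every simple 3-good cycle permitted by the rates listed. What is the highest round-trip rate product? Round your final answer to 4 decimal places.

0.9587

loaf→salt→barley→loaf: 0.299 × 1.21 × 2.65 = 0.95874
loaf→barley→salt→loaf: 0.363 × 0.796 × 3.26 = 0.94197
Maximum is loaf→salt→barley→loaf at 0.9587; no arbitrage — every cycle loses value.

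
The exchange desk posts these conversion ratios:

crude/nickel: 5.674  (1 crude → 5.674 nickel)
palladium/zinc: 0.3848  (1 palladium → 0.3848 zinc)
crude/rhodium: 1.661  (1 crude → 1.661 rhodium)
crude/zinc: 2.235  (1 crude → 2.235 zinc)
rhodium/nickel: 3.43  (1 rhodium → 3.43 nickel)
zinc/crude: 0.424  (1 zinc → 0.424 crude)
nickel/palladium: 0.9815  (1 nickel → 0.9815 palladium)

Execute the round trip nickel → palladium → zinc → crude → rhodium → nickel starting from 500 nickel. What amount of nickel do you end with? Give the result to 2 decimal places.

456.17

500 nickel × 0.9815 = 490.75 palladium
490.75 palladium × 0.3848 = 188.8406 zinc
188.8406 zinc × 0.424 = 80.0684144 crude
80.0684144 crude × 1.661 = 132.9936363184 rhodium
132.9936363184 rhodium × 3.43 = 456.168172572112 nickel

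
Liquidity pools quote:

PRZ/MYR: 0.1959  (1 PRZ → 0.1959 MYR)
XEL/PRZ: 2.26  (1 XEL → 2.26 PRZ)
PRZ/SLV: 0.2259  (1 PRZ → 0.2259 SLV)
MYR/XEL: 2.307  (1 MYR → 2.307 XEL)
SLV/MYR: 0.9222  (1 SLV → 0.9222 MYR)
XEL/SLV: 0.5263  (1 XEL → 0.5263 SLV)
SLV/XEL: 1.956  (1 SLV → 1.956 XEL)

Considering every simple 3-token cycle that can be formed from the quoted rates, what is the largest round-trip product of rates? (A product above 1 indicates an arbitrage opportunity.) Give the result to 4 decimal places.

1.1197

XEL→SLV→MYR→XEL: 0.5263 × 0.9222 × 2.307 = 1.11971
XEL→PRZ→MYR→XEL: 2.26 × 0.1959 × 2.307 = 1.02139
XEL→PRZ→SLV→XEL: 2.26 × 0.2259 × 1.956 = 0.99860
Maximum is XEL→SLV→MYR→XEL at 1.1197; arbitrage exists.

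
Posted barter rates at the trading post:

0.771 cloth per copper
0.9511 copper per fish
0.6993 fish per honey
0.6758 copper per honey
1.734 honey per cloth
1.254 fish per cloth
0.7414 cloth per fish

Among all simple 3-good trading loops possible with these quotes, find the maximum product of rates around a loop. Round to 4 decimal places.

fish→copper→cloth→fish: 0.9511 × 0.771 × 1.254 = 0.91956
honey→copper→cloth→honey: 0.6758 × 0.771 × 1.734 = 0.90349
fish→cloth→honey→fish: 0.7414 × 1.734 × 0.6993 = 0.89901
Maximum is fish→copper→cloth→fish at 0.9196; no arbitrage — every cycle loses value.

0.9196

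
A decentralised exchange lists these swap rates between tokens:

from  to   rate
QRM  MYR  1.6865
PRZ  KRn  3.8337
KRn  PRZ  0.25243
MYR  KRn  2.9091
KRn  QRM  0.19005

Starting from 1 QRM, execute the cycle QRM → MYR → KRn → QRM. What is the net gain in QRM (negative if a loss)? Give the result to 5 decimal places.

1 QRM × 1.6865 = 1.6865 MYR
1.6865 MYR × 2.9091 = 4.90619715 KRn
4.90619715 KRn × 0.19005 = 0.9324227683575 QRM
Net change: 0.9324227683575 − 1 = -0.0675772316425 QRM

-0.06758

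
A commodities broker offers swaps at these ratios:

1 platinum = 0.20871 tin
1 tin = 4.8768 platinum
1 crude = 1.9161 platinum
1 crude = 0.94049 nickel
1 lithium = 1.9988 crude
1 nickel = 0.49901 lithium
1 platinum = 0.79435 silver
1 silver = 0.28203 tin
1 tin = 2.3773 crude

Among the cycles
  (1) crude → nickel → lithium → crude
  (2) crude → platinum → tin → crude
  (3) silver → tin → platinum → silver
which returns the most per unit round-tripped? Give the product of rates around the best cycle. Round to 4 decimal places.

(1) 0.94049 × 0.49901 × 1.9988 = 0.93806
(2) 1.9161 × 0.20871 × 2.3773 = 0.95070
(3) 0.28203 × 4.8768 × 0.79435 = 1.09255
Highest is cycle (3) at 1.0926 (>1, arbitrage).

1.0926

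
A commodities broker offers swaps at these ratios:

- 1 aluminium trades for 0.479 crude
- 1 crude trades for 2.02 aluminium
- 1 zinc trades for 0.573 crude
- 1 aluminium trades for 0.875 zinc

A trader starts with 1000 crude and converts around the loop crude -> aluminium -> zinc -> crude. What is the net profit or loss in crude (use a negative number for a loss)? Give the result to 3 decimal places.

12.778

1000 crude × 2.02 = 2020 aluminium
2020 aluminium × 0.875 = 1767.5 zinc
1767.5 zinc × 0.573 = 1012.7775 crude
Net change: 1012.7775 − 1000 = 12.7775 crude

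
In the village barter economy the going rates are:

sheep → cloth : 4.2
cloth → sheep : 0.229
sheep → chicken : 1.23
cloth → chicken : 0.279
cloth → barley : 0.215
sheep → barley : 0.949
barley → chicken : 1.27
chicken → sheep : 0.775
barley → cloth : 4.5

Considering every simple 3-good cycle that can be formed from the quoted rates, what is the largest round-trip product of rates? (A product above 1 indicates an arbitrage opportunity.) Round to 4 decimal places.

barley→cloth→sheep→barley: 4.5 × 0.229 × 0.949 = 0.97794
barley→chicken→sheep→barley: 1.27 × 0.775 × 0.949 = 0.93405
chicken→sheep→cloth→chicken: 0.775 × 4.2 × 0.279 = 0.90815
Maximum is barley→cloth→sheep→barley at 0.9779; no arbitrage — every cycle loses value.

0.9779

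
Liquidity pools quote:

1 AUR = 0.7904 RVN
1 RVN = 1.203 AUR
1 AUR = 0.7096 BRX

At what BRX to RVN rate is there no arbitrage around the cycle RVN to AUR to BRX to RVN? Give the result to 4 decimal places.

Known legs of the cycle: 1.203 × 0.7096 = 0.8536488
For no arbitrage the full-cycle product must be 1, so the missing rate is 1 / 0.8536488 ≈ 1.171442.

1.1714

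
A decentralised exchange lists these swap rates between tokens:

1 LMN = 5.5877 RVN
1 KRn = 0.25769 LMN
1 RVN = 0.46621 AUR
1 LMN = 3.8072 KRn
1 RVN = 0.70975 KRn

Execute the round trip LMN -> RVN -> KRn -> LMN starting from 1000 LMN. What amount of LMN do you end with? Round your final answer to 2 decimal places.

1021.97

1000 LMN × 5.5877 = 5587.7 RVN
5587.7 RVN × 0.70975 = 3965.870075 KRn
3965.870075 KRn × 0.25769 = 1021.96505962675 LMN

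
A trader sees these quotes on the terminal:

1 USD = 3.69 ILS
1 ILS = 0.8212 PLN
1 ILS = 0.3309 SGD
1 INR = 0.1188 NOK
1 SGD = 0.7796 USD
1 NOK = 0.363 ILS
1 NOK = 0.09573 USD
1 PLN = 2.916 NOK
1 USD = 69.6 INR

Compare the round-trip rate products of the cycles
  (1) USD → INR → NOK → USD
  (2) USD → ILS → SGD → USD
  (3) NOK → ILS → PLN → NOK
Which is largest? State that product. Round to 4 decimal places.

0.9519

(1) 69.6 × 0.1188 × 0.09573 = 0.79154
(2) 3.69 × 0.3309 × 0.7796 = 0.95191
(3) 0.363 × 0.8212 × 2.916 = 0.86925
Highest is cycle (2) at 0.9519 (≤1, no arbitrage).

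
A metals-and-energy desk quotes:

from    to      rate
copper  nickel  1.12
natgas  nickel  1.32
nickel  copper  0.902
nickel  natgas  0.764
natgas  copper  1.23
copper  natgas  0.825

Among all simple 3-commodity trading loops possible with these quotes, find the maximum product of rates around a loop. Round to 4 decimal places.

copper→nickel→natgas→copper: 1.12 × 0.764 × 1.23 = 1.05249
copper→natgas→nickel→copper: 0.825 × 1.32 × 0.902 = 0.98228
Maximum is copper→nickel→natgas→copper at 1.0525; arbitrage exists.

1.0525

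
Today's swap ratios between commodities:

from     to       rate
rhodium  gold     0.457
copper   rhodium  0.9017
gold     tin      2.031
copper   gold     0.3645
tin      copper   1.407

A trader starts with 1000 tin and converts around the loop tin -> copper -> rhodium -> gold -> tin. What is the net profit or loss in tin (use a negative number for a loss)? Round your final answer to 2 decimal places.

177.56

1000 tin × 1.407 = 1407 copper
1407 copper × 0.9017 = 1268.6919 rhodium
1268.6919 rhodium × 0.457 = 579.7921983 gold
579.7921983 gold × 2.031 = 1177.5579547473 tin
Net change: 1177.5579547473 − 1000 = 177.5579547473 tin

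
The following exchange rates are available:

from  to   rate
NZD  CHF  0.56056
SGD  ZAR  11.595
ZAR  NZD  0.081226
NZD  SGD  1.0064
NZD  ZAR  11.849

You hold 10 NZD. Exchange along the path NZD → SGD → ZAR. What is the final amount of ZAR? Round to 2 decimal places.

10 NZD × 1.0064 = 10.064 SGD
10.064 SGD × 11.595 = 116.69208 ZAR

116.69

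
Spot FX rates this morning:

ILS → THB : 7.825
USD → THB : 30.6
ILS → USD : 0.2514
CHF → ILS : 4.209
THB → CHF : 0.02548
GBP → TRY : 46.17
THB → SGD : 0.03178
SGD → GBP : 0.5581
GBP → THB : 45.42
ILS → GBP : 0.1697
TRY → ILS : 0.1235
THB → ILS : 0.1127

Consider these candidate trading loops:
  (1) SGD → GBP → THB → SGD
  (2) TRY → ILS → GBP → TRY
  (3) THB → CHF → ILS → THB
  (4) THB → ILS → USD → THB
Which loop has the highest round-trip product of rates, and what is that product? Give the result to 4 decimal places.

(1) 0.5581 × 45.42 × 0.03178 = 0.80559
(2) 0.1235 × 0.1697 × 46.17 = 0.96763
(3) 0.02548 × 4.209 × 7.825 = 0.83919
(4) 0.1127 × 0.2514 × 30.6 = 0.86698
Highest is cycle (2) at 0.9676 (≤1, no arbitrage).

0.9676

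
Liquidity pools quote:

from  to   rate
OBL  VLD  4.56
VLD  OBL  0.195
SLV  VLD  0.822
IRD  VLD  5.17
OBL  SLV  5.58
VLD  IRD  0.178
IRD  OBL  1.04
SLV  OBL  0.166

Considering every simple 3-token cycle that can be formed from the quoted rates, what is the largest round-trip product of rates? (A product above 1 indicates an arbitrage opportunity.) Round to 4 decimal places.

0.8944

SLV→VLD→OBL→SLV: 0.822 × 0.195 × 5.58 = 0.89442
IRD→OBL→VLD→IRD: 1.04 × 4.56 × 0.178 = 0.84415
Maximum is SLV→VLD→OBL→SLV at 0.8944; no arbitrage — every cycle loses value.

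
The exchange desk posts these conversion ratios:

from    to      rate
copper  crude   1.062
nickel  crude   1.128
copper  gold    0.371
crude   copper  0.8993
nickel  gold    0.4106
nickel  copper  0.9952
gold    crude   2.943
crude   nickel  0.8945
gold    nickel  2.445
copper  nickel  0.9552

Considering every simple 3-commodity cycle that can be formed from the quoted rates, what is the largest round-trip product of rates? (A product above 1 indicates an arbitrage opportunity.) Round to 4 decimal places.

1.0809

nickel→gold→crude→nickel: 0.4106 × 2.943 × 0.8945 = 1.08091
crude→copper→gold→crude: 0.8993 × 0.371 × 2.943 = 0.98190
nickel→crude→copper→nickel: 1.128 × 0.8993 × 0.9552 = 0.96896
nickel→copper→crude→nickel: 0.9952 × 1.062 × 0.8945 = 0.94540
nickel→copper→gold→nickel: 0.9952 × 0.371 × 2.445 = 0.90274
Maximum is nickel→gold→crude→nickel at 1.0809; arbitrage exists.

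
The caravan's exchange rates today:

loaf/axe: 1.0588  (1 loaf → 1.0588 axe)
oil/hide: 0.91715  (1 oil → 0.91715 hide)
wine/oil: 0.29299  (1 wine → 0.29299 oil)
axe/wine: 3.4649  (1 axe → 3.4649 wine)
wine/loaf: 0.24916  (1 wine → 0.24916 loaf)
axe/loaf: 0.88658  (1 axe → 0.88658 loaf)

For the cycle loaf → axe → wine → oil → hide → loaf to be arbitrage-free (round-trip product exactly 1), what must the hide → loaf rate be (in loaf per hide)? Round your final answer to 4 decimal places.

Known legs of the cycle: 1.0588 × 3.4649 × 0.29299 × 0.91715 = 0.98582041101901942
For no arbitrage the full-cycle product must be 1, so the missing rate is 1 / 0.98582041101901942 ≈ 1.014384.

1.0144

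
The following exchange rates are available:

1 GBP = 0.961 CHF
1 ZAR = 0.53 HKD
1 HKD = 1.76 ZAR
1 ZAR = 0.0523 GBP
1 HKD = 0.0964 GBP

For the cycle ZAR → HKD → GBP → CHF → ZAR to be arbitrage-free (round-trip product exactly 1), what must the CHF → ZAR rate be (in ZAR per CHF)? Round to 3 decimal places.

Known legs of the cycle: 0.53 × 0.0964 × 0.961 = 0.049099412
For no arbitrage the full-cycle product must be 1, so the missing rate is 1 / 0.049099412 ≈ 20.36684.

20.367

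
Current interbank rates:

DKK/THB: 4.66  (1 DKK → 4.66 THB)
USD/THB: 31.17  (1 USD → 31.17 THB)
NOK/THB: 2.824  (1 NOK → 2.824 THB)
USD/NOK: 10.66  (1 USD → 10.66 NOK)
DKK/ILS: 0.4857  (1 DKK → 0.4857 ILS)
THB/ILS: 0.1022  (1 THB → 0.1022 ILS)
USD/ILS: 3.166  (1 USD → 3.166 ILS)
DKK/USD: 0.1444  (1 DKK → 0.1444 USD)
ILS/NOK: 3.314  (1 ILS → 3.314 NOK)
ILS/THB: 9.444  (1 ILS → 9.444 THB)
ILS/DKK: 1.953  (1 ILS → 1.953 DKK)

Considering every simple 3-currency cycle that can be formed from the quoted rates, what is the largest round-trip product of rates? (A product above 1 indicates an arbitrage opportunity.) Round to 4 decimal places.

NOK→THB→ILS→NOK: 2.824 × 0.1022 × 3.314 = 0.95646
DKK→THB→ILS→DKK: 4.66 × 0.1022 × 1.953 = 0.93012
DKK→USD→ILS→DKK: 0.1444 × 3.166 × 1.953 = 0.89285
Maximum is NOK→THB→ILS→NOK at 0.9565; no arbitrage — every cycle loses value.

0.9565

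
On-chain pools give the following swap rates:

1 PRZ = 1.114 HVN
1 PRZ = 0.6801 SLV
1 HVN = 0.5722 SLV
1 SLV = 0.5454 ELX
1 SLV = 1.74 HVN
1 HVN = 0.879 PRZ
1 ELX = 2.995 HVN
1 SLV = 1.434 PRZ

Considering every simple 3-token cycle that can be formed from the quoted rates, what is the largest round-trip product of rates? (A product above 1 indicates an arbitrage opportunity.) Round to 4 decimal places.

HVN→PRZ→SLV→HVN: 0.879 × 0.6801 × 1.74 = 1.04019
ELX→HVN→SLV→ELX: 2.995 × 0.5722 × 0.5454 = 0.93467
HVN→SLV→PRZ→HVN: 0.5722 × 1.434 × 1.114 = 0.91408
Maximum is HVN→PRZ→SLV→HVN at 1.0402; arbitrage exists.

1.0402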